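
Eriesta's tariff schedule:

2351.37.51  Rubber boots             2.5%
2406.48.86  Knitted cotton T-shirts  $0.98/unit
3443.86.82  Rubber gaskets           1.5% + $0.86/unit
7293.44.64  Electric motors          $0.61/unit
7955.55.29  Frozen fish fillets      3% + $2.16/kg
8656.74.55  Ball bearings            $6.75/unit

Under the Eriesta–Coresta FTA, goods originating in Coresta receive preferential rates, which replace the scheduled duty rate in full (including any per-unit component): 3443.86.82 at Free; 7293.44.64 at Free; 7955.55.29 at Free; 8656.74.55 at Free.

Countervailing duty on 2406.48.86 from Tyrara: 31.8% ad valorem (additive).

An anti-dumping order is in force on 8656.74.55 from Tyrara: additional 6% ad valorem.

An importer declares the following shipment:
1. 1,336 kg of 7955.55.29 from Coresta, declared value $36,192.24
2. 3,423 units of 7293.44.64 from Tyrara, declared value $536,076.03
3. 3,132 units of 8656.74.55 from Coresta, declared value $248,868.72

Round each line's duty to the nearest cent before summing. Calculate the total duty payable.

$2,088.03

Line 1 (7955.55.29, Coresta, 1,336 kg, $36,192.24):
Base rate for 7955.55.29 is 3% + $2.16/kg.
Origin Coresta qualifies under the Eriesta–Coresta agreement and 7955.55.29 is covered: preferential rate Free applies instead.
Duty = $36,192.24 × 0% = $0.00.
Line 2 (7293.44.64, Tyrara, 3,423 units, $536,076.03):
Base rate for 7293.44.64 is $0.61/unit.
7293.44.64 has an FTA preferential rate, but origin Tyrara is not Coresta; base rate stands.
Duty = 3,423 × $0.61 = $2,088.03.
Line 3 (8656.74.55, Coresta, 3,132 units, $248,868.72):
Base rate for 8656.74.55 is $6.75/unit.
Origin Coresta qualifies under the Eriesta–Coresta agreement and 8656.74.55 is covered: preferential rate Free applies instead.
The additional-duty order on 8656.74.55 targets Tyrara, not Coresta; it does not apply.
Duty = $248,868.72 × 0% = $0.00.
Total = $0.00 + $2,088.03 + $0.00 = $2,088.03.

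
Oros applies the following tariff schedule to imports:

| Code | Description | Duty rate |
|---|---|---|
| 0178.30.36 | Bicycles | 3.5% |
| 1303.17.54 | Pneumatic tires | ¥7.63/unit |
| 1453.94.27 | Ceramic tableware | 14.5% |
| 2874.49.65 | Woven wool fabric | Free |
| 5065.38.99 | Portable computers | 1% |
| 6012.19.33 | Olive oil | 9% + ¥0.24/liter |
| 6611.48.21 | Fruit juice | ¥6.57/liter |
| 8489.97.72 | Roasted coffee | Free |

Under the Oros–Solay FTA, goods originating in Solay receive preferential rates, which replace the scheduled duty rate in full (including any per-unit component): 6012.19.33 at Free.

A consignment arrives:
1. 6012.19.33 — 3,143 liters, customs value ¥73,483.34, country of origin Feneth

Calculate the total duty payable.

Line 1 (6012.19.33, Feneth, 3,143 liters, ¥73,483.34):
Base rate for 6012.19.33 is 9% + ¥0.24/liter.
6012.19.33 has an FTA preferential rate, but origin Feneth is not Solay; base rate stands.
Duty = ¥73,483.34 × 9% + 3,143 × ¥0.24 = ¥7,367.82.

¥7,367.82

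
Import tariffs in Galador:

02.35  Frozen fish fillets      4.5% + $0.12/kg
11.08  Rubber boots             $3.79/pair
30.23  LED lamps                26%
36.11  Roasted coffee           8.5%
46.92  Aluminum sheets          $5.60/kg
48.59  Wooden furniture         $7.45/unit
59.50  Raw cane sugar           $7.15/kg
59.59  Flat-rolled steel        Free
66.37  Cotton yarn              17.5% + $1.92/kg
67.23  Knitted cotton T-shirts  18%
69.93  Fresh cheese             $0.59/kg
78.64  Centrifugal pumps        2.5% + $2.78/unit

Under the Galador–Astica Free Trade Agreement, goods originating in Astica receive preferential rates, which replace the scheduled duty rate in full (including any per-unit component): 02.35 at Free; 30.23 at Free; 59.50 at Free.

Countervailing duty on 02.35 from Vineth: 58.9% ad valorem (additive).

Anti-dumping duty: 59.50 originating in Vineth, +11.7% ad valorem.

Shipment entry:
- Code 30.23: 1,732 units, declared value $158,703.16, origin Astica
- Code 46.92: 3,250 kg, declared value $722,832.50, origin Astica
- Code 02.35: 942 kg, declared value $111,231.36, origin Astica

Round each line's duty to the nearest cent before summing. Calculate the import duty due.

$18,200.00

Line 1 (30.23, Astica, 1,732 units, $158,703.16):
Base rate for 30.23 is 26%.
Origin Astica qualifies under the Galador–Astica agreement and 30.23 is covered: preferential rate Free applies instead.
Duty = $158,703.16 × 0% = $0.00.
Line 2 (46.92, Astica, 3,250 kg, $722,832.50):
Base rate for 46.92 is $5.60/kg.
Origin Astica is the FTA partner but 46.92 is not on the preference list; base rate stands.
Duty = 3,250 × $5.60 = $18,200.00.
Line 3 (02.35, Astica, 942 kg, $111,231.36):
Base rate for 02.35 is 4.5% + $0.12/kg.
Origin Astica qualifies under the Galador–Astica agreement and 02.35 is covered: preferential rate Free applies instead.
The additional-duty order on 02.35 targets Vineth, not Astica; it does not apply.
Duty = $111,231.36 × 0% = $0.00.
Total = $0.00 + $18,200.00 + $0.00 = $18,200.00.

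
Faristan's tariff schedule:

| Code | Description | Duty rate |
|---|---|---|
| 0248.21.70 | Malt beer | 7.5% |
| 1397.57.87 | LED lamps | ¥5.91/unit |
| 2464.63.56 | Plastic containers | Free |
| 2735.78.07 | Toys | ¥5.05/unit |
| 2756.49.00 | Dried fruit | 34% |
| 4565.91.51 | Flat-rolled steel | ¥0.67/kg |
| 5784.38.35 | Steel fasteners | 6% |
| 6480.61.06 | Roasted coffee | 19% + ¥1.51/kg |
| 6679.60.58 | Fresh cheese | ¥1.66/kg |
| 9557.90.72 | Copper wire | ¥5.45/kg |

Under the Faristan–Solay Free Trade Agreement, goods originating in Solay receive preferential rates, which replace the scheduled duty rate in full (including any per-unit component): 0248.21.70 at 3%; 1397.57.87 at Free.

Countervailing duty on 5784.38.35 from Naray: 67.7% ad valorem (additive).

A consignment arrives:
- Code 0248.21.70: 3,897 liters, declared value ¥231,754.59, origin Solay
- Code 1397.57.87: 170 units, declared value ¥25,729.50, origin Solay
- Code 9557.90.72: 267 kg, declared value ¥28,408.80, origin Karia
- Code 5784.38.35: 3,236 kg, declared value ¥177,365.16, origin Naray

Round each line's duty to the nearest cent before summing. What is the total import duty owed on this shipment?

¥139,125.91

Line 1 (0248.21.70, Solay, 3,897 liters, ¥231,754.59):
Base rate for 0248.21.70 is 7.5%.
Origin Solay qualifies under the Faristan–Solay agreement and 0248.21.70 is covered: preferential rate 3% applies instead.
Duty = ¥231,754.59 × 3% = ¥6,952.64.
Line 2 (1397.57.87, Solay, 170 units, ¥25,729.50):
Base rate for 1397.57.87 is ¥5.91/unit.
Origin Solay qualifies under the Faristan–Solay agreement and 1397.57.87 is covered: preferential rate Free applies instead.
Duty = ¥25,729.50 × 0% = ¥0.00.
Line 3 (9557.90.72, Karia, 267 kg, ¥28,408.80):
Base rate for 9557.90.72 is ¥5.45/kg.
Duty = 267 × ¥5.45 = ¥1,455.15.
Line 4 (5784.38.35, Naray, 3,236 kg, ¥177,365.16):
Base rate for 5784.38.35 is 6%.
Additional duty on 5784.38.35 from Naray: +67.7%. Applied ad valorem rate: 6% + 67.7% = 73.7%.
Duty = ¥177,365.16 × 73.7% = ¥130,718.12.
Total = ¥6,952.64 + ¥0.00 + ¥1,455.15 + ¥130,718.12 = ¥139,125.91.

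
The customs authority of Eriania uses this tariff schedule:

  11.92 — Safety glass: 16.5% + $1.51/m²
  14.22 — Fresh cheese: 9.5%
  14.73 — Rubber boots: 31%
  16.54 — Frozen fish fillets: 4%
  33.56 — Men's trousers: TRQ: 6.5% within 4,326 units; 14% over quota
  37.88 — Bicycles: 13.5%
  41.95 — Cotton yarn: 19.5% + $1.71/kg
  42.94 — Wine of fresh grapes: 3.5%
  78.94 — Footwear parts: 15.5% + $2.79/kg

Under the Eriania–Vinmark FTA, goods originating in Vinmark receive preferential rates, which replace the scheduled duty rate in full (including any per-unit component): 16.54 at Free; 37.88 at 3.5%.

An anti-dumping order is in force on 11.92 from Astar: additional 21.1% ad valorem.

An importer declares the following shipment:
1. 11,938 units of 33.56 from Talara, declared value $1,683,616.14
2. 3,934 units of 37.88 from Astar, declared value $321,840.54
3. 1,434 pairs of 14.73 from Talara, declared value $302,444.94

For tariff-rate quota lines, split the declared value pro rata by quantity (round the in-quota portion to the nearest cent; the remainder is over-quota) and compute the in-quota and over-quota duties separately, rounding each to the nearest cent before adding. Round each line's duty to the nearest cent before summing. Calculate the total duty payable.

$327,155.48

Line 1 (33.56, Talara, 11,938 units, $1,683,616.14):
Code 33.56 is under a tariff-rate quota (threshold 4,326 units). In-quota: 4,326 units at 6.5%; over-quota: 7,612 units at 14%.
Pro-rata value split: in-quota = $1,683,616.14 × 4,326/11,938 = $610,095.78; over-quota = $1,683,616.14 − $610,095.78 = $1,073,520.36.
In-quota duty = $610,095.78 × 6.5% = $39,656.23. Over-quota duty = $1,073,520.36 × 14% = $150,292.85.
Line duty = $39,656.23 + $150,292.85 = $189,949.08.
Line 2 (37.88, Astar, 3,934 units, $321,840.54):
Base rate for 37.88 is 13.5%.
37.88 has an FTA preferential rate, but origin Astar is not Vinmark; base rate stands.
Duty = $321,840.54 × 13.5% = $43,448.47.
Line 3 (14.73, Talara, 1,434 pairs, $302,444.94):
Base rate for 14.73 is 31%.
Duty = $302,444.94 × 31% = $93,757.93.
Total = $189,949.08 + $43,448.47 + $93,757.93 = $327,155.48.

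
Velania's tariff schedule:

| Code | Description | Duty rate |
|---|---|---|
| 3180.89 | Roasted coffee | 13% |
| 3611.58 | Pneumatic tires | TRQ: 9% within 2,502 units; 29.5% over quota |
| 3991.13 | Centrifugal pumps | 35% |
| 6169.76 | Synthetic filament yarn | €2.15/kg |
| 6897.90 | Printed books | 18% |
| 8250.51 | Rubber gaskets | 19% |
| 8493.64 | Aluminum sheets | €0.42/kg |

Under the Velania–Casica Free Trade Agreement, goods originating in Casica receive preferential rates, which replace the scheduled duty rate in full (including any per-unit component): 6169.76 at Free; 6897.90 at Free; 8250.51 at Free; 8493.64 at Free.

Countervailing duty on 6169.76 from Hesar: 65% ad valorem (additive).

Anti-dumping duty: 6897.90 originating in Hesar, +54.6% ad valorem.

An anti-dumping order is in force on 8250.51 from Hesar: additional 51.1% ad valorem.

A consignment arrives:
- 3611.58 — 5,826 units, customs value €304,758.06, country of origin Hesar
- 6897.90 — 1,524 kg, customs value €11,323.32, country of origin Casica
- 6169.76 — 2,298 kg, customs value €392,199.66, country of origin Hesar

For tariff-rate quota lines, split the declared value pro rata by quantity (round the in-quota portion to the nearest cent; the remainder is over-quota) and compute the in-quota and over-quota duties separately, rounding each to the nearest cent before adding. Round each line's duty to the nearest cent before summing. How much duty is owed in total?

Line 1 (3611.58, Hesar, 5,826 units, €304,758.06):
Code 3611.58 is under a tariff-rate quota (threshold 2,502 units). In-quota: 2,502 units at 9%; over-quota: 3,324 units at 29.5%.
Pro-rata value split: in-quota = €304,758.06 × 2,502/5,826 = €130,879.62; over-quota = €304,758.06 − €130,879.62 = €173,878.44.
In-quota duty = €130,879.62 × 9% = €11,779.17. Over-quota duty = €173,878.44 × 29.5% = €51,294.14.
Line duty = €11,779.17 + €51,294.14 = €63,073.31.
Line 2 (6897.90, Casica, 1,524 kg, €11,323.32):
Base rate for 6897.90 is 18%.
Origin Casica qualifies under the Velania–Casica agreement and 6897.90 is covered: preferential rate Free applies instead.
The additional-duty order on 6897.90 targets Hesar, not Casica; it does not apply.
Duty = €11,323.32 × 0% = €0.00.
Line 3 (6169.76, Hesar, 2,298 kg, €392,199.66):
Base rate for 6169.76 is €2.15/kg.
6169.76 has an FTA preferential rate, but origin Hesar is not Casica; base rate stands.
Additional duty on 6169.76 from Hesar: +65% ad valorem. Applied ad valorem rate = 65%.
Duty = €392,199.66 × 65% + 2,298 × €2.15 = €259,870.48.
Total = €63,073.31 + €0.00 + €259,870.48 = €322,943.79.

€322,943.79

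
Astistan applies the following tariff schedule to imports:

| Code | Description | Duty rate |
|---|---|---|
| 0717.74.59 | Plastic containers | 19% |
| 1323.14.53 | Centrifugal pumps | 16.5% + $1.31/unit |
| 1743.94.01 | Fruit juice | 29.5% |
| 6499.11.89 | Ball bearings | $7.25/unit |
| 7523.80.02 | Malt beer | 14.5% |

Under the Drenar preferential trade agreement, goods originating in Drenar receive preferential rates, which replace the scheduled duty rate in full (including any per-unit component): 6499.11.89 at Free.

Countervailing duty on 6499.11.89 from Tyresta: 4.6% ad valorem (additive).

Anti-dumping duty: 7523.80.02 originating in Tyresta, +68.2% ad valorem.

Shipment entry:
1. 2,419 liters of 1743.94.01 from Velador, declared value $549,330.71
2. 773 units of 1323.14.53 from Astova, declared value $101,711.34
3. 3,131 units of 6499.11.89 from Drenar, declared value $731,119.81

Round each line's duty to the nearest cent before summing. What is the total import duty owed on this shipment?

Line 1 (1743.94.01, Velador, 2,419 liters, $549,330.71):
Base rate for 1743.94.01 is 29.5%.
Duty = $549,330.71 × 29.5% = $162,052.56.
Line 2 (1323.14.53, Astova, 773 units, $101,711.34):
Base rate for 1323.14.53 is 16.5% + $1.31/unit.
Duty = $101,711.34 × 16.5% + 773 × $1.31 = $17,795.00.
Line 3 (6499.11.89, Drenar, 3,131 units, $731,119.81):
Base rate for 6499.11.89 is $7.25/unit.
Origin Drenar qualifies under the Astistan–Drenar agreement and 6499.11.89 is covered: preferential rate Free applies instead.
The additional-duty order on 6499.11.89 targets Tyresta, not Drenar; it does not apply.
Duty = $731,119.81 × 0% = $0.00.
Total = $162,052.56 + $17,795.00 + $0.00 = $179,847.56.

$179,847.56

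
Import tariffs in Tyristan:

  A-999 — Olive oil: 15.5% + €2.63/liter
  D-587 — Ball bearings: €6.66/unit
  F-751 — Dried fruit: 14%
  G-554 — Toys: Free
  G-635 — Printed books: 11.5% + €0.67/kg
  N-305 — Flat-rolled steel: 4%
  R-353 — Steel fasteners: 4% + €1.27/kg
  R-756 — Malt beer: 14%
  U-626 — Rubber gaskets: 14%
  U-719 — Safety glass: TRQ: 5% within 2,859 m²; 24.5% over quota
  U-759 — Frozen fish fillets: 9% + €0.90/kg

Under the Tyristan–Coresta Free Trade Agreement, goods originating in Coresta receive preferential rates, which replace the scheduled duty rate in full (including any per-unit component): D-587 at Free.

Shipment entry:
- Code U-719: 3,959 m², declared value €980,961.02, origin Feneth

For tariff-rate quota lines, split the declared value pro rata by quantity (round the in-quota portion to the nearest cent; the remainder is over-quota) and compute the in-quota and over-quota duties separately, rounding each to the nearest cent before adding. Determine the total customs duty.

Line 1 (U-719, Feneth, 3,959 m², €980,961.02):
Code U-719 is under a tariff-rate quota (threshold 2,859 m²). In-quota: 2,859 m² at 5%; over-quota: 1,100 m² at 24.5%.
Pro-rata value split: in-quota = €980,961.02 × 2,859/3,959 = €708,403.02; over-quota = €980,961.02 − €708,403.02 = €272,558.00.
In-quota duty = €708,403.02 × 5% = €35,420.15. Over-quota duty = €272,558.00 × 24.5% = €66,776.71.
Line duty = €35,420.15 + €66,776.71 = €102,196.86.

€102,196.86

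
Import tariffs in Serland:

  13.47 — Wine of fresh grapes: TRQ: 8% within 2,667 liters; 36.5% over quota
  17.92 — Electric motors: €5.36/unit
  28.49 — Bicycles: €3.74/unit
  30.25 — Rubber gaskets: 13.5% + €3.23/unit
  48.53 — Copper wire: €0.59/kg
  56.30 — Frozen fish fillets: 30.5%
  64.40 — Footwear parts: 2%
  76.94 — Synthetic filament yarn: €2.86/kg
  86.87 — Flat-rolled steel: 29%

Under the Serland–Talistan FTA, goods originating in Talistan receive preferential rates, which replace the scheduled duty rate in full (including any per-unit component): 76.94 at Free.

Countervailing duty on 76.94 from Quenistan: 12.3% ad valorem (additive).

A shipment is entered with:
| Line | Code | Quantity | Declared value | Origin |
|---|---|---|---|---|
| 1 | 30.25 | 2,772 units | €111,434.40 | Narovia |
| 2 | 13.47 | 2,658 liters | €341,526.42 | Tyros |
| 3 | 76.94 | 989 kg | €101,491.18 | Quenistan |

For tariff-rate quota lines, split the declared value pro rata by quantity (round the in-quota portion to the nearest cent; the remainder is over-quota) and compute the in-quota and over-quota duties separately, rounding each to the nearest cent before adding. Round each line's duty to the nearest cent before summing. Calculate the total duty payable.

Line 1 (30.25, Narovia, 2,772 units, €111,434.40):
Base rate for 30.25 is 13.5% + €3.23/unit.
Duty = €111,434.40 × 13.5% + 2,772 × €3.23 = €23,997.20.
Line 2 (13.47, Tyros, 2,658 liters, €341,526.42):
Code 13.47 is under a tariff-rate quota (threshold 2,667 liters). Quantity 2,658 liters is within the quota, so the in-quota rate 8% applies to the full value.
Duty = €341,526.42 × 8% = €27,322.11.
Line 3 (76.94, Quenistan, 989 kg, €101,491.18):
Base rate for 76.94 is €2.86/kg.
76.94 has an FTA preferential rate, but origin Quenistan is not Talistan; base rate stands.
Additional duty on 76.94 from Quenistan: +12.3% ad valorem. Applied ad valorem rate = 12.3%.
Duty = €101,491.18 × 12.3% + 989 × €2.86 = €15,311.96.
Total = €23,997.20 + €27,322.11 + €15,311.96 = €66,631.27.

€66,631.27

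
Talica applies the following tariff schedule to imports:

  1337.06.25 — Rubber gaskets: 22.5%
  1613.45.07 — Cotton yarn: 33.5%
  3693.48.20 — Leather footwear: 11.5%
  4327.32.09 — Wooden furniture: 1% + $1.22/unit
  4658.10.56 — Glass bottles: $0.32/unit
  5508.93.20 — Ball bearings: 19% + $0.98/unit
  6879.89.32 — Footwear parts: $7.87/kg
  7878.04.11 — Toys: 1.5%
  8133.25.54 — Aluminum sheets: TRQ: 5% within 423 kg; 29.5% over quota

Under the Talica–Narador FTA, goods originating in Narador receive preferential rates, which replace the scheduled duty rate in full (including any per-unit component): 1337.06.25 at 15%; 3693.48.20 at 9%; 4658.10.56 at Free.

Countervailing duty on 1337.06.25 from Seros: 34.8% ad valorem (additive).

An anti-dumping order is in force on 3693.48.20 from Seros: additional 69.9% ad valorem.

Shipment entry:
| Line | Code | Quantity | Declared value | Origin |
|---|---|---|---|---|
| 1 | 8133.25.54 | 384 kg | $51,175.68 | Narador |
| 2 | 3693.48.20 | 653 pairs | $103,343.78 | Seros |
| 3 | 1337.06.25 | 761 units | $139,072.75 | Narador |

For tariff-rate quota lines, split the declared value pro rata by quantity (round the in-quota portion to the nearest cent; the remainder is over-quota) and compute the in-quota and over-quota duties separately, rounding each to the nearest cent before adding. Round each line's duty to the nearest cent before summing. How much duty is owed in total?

Line 1 (8133.25.54, Narador, 384 kg, $51,175.68):
Code 8133.25.54 is under a tariff-rate quota (threshold 423 kg). Quantity 384 kg is within the quota, so the in-quota rate 5% applies to the full value.
Duty = $51,175.68 × 5% = $2,558.78.
Line 2 (3693.48.20, Seros, 653 pairs, $103,343.78):
Base rate for 3693.48.20 is 11.5%.
3693.48.20 has an FTA preferential rate, but origin Seros is not Narador; base rate stands.
Additional duty on 3693.48.20 from Seros: +69.9%. Applied ad valorem rate: 11.5% + 69.9% = 81.4%.
Duty = $103,343.78 × 81.4% = $84,121.84.
Line 3 (1337.06.25, Narador, 761 units, $139,072.75):
Base rate for 1337.06.25 is 22.5%.
Origin Narador qualifies under the Talica–Narador agreement and 1337.06.25 is covered: preferential rate 15% applies instead.
The additional-duty order on 1337.06.25 targets Seros, not Narador; it does not apply.
Duty = $139,072.75 × 15% = $20,860.91.
Total = $2,558.78 + $84,121.84 + $20,860.91 = $107,541.53.

$107,541.53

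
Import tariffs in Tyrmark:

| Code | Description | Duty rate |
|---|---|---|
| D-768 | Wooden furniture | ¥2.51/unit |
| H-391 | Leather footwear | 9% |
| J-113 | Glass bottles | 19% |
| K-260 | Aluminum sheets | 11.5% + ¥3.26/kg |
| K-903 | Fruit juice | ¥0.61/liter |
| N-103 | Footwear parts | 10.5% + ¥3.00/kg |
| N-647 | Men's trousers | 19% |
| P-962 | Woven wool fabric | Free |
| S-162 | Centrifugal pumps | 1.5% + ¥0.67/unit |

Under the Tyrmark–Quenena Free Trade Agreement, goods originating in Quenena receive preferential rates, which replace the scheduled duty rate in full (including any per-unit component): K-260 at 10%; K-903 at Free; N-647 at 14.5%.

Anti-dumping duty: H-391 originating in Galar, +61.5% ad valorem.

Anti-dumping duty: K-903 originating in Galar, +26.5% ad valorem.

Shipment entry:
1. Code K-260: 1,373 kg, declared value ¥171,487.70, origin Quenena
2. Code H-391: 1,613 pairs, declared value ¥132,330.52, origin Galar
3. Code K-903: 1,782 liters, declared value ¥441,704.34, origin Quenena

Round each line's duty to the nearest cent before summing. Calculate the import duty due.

¥110,441.79

Line 1 (K-260, Quenena, 1,373 kg, ¥171,487.70):
Base rate for K-260 is 11.5% + ¥3.26/kg.
Origin Quenena qualifies under the Tyrmark–Quenena agreement and K-260 is covered: preferential rate 10% applies instead.
Duty = ¥171,487.70 × 10% = ¥17,148.77.
Line 2 (H-391, Galar, 1,613 pairs, ¥132,330.52):
Base rate for H-391 is 9%.
Additional duty on H-391 from Galar: +61.5%. Applied ad valorem rate: 9% + 61.5% = 70.5%.
Duty = ¥132,330.52 × 70.5% = ¥93,293.02.
Line 3 (K-903, Quenena, 1,782 liters, ¥441,704.34):
Base rate for K-903 is ¥0.61/liter.
Origin Quenena qualifies under the Tyrmark–Quenena agreement and K-903 is covered: preferential rate Free applies instead.
The additional-duty order on K-903 targets Galar, not Quenena; it does not apply.
Duty = ¥441,704.34 × 0% = ¥0.00.
Total = ¥17,148.77 + ¥93,293.02 + ¥0.00 = ¥110,441.79.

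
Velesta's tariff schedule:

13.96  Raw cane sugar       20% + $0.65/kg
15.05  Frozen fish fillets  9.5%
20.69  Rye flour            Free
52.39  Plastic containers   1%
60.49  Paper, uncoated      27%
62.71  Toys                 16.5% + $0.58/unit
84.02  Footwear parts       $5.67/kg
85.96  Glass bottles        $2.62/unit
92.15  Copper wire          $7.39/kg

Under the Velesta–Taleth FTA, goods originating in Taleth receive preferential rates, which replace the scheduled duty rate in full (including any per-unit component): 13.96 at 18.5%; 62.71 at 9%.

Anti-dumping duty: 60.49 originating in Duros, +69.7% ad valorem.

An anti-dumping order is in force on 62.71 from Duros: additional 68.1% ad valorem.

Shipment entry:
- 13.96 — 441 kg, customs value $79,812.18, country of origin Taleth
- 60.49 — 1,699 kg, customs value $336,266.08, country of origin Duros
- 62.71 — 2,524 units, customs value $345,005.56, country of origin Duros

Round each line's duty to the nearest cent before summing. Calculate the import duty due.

Line 1 (13.96, Taleth, 441 kg, $79,812.18):
Base rate for 13.96 is 20% + $0.65/kg.
Origin Taleth qualifies under the Velesta–Taleth agreement and 13.96 is covered: preferential rate 18.5% applies instead.
Duty = $79,812.18 × 18.5% = $14,765.25.
Line 2 (60.49, Duros, 1,699 kg, $336,266.08):
Base rate for 60.49 is 27%.
Additional duty on 60.49 from Duros: +69.7%. Applied ad valorem rate: 27% + 69.7% = 96.7%.
Duty = $336,266.08 × 96.7% = $325,169.30.
Line 3 (62.71, Duros, 2,524 units, $345,005.56):
Base rate for 62.71 is 16.5% + $0.58/unit.
62.71 has an FTA preferential rate, but origin Duros is not Taleth; base rate stands.
Additional duty on 62.71 from Duros: +68.1%. Applied ad valorem rate: 16.5% + 68.1% = 84.6%.
Duty = $345,005.56 × 84.6% + 2,524 × $0.58 = $293,338.62.
Total = $14,765.25 + $325,169.30 + $293,338.62 = $633,273.17.

$633,273.17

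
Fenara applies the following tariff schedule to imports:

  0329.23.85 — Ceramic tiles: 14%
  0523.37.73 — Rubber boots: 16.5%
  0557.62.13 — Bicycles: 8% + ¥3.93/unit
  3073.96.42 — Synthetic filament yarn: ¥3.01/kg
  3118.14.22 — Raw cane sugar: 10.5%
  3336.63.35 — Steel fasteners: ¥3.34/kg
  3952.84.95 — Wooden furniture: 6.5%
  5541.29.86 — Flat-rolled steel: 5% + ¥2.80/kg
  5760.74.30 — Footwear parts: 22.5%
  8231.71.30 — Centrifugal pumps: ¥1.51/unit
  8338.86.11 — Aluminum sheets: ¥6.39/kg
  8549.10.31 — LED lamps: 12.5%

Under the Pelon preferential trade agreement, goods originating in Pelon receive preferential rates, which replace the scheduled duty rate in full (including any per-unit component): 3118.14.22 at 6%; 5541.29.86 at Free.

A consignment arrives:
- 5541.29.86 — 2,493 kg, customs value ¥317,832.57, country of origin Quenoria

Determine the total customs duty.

¥22,872.03

Line 1 (5541.29.86, Quenoria, 2,493 kg, ¥317,832.57):
Base rate for 5541.29.86 is 5% + ¥2.80/kg.
5541.29.86 has an FTA preferential rate, but origin Quenoria is not Pelon; base rate stands.
Duty = ¥317,832.57 × 5% + 2,493 × ¥2.80 = ¥22,872.03.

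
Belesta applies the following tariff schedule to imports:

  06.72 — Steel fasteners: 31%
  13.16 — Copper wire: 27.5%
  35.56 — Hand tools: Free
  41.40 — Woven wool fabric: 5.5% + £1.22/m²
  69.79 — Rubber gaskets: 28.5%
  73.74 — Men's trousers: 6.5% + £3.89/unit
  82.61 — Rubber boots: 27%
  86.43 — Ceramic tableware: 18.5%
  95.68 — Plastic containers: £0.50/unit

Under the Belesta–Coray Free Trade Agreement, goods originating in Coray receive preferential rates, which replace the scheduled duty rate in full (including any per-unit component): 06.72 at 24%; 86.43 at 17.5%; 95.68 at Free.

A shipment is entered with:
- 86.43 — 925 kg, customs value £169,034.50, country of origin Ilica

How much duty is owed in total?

Line 1 (86.43, Ilica, 925 kg, £169,034.50):
Base rate for 86.43 is 18.5%.
86.43 has an FTA preferential rate, but origin Ilica is not Coray; base rate stands.
Duty = £169,034.50 × 18.5% = £31,271.38.

£31,271.38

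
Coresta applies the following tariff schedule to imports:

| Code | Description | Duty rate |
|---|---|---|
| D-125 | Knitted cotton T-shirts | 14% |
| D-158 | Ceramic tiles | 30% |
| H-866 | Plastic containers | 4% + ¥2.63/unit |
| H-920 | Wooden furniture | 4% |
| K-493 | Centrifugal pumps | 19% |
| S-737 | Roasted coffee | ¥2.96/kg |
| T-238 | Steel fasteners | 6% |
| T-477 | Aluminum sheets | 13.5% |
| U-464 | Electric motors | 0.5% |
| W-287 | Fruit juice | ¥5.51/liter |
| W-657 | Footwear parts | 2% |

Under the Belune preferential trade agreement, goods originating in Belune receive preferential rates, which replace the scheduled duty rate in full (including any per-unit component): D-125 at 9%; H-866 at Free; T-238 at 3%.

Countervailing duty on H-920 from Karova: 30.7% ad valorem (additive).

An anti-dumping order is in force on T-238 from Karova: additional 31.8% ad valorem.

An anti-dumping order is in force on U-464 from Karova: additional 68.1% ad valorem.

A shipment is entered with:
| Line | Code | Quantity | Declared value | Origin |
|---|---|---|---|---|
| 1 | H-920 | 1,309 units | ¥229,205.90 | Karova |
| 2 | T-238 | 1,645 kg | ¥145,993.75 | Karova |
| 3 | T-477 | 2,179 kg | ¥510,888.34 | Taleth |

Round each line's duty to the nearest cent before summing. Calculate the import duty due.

Line 1 (H-920, Karova, 1,309 units, ¥229,205.90):
Base rate for H-920 is 4%.
Additional duty on H-920 from Karova: +30.7%. Applied ad valorem rate: 4% + 30.7% = 34.7%.
Duty = ¥229,205.90 × 34.7% = ¥79,534.45.
Line 2 (T-238, Karova, 1,645 kg, ¥145,993.75):
Base rate for T-238 is 6%.
T-238 has an FTA preferential rate, but origin Karova is not Belune; base rate stands.
Additional duty on T-238 from Karova: +31.8%. Applied ad valorem rate: 6% + 31.8% = 37.8%.
Duty = ¥145,993.75 × 37.8% = ¥55,185.64.
Line 3 (T-477, Taleth, 2,179 kg, ¥510,888.34):
Base rate for T-477 is 13.5%.
Duty = ¥510,888.34 × 13.5% = ¥68,969.93.
Total = ¥79,534.45 + ¥55,185.64 + ¥68,969.93 = ¥203,690.02.

¥203,690.02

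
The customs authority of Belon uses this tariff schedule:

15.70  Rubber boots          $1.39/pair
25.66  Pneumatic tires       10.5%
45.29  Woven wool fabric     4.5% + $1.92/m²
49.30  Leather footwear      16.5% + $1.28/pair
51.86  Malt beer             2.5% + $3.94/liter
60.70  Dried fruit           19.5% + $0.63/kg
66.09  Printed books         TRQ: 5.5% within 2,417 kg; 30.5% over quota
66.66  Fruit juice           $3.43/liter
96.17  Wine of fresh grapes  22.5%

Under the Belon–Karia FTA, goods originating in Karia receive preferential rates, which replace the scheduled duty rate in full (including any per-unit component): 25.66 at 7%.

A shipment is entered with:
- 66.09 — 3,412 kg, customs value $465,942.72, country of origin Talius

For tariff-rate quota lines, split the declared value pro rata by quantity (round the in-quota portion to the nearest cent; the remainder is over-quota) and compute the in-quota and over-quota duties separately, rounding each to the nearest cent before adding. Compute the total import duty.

$59,596.15

Line 1 (66.09, Talius, 3,412 kg, $465,942.72):
Code 66.09 is under a tariff-rate quota (threshold 2,417 kg). In-quota: 2,417 kg at 5.5%; over-quota: 995 kg at 30.5%.
Pro-rata value split: in-quota = $465,942.72 × 2,417/3,412 = $330,065.52; over-quota = $465,942.72 − $330,065.52 = $135,877.20.
In-quota duty = $330,065.52 × 5.5% = $18,153.60. Over-quota duty = $135,877.20 × 30.5% = $41,442.55.
Line duty = $18,153.60 + $41,442.55 = $59,596.15.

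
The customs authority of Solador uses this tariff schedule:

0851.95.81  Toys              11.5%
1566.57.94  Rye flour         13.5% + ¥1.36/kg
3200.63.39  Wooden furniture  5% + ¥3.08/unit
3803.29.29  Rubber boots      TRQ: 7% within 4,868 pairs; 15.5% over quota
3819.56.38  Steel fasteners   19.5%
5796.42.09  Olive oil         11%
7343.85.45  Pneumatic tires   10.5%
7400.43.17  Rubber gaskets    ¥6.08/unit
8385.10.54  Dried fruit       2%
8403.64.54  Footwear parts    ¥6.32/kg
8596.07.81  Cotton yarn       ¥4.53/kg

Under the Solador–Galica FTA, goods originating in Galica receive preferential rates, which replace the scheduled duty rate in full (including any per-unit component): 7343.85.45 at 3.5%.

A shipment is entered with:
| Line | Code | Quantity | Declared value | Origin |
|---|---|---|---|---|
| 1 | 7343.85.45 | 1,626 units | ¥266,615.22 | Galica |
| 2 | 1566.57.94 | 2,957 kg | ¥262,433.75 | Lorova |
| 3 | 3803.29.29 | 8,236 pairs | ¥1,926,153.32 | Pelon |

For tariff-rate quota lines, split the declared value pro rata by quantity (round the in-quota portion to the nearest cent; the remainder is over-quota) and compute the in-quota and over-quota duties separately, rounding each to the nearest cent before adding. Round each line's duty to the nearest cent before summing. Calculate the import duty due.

¥250,564.64

Line 1 (7343.85.45, Galica, 1,626 units, ¥266,615.22):
Base rate for 7343.85.45 is 10.5%.
Origin Galica qualifies under the Solador–Galica agreement and 7343.85.45 is covered: preferential rate 3.5% applies instead.
Duty = ¥266,615.22 × 3.5% = ¥9,331.53.
Line 2 (1566.57.94, Lorova, 2,957 kg, ¥262,433.75):
Base rate for 1566.57.94 is 13.5% + ¥1.36/kg.
Duty = ¥262,433.75 × 13.5% + 2,957 × ¥1.36 = ¥39,450.08.
Line 3 (3803.29.29, Pelon, 8,236 pairs, ¥1,926,153.32):
Code 3803.29.29 is under a tariff-rate quota (threshold 4,868 pairs). In-quota: 4,868 pairs at 7%; over-quota: 3,368 pairs at 15.5%.
Pro-rata value split: in-quota = ¥1,926,153.32 × 4,868/8,236 = ¥1,138,479.16; over-quota = ¥1,926,153.32 − ¥1,138,479.16 = ¥787,674.16.
In-quota duty = ¥1,138,479.16 × 7% = ¥79,693.54. Over-quota duty = ¥787,674.16 × 15.5% = ¥122,089.49.
Line duty = ¥79,693.54 + ¥122,089.49 = ¥201,783.03.
Total = ¥9,331.53 + ¥39,450.08 + ¥201,783.03 = ¥250,564.64.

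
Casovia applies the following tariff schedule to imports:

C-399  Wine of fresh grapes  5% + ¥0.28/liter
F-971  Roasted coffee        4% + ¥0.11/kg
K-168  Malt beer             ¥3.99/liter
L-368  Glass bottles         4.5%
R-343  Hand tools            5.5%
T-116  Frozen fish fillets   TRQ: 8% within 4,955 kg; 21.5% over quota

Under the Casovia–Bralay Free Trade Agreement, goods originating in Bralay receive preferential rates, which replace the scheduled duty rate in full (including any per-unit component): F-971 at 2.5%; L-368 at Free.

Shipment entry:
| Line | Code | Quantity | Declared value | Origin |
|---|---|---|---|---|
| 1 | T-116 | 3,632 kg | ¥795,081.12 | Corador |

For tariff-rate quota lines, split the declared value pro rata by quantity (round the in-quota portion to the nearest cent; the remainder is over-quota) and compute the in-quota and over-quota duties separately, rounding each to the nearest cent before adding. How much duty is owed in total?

¥63,606.49

Line 1 (T-116, Corador, 3,632 kg, ¥795,081.12):
Code T-116 is under a tariff-rate quota (threshold 4,955 kg). Quantity 3,632 kg is within the quota, so the in-quota rate 8% applies to the full value.
Duty = ¥795,081.12 × 8% = ¥63,606.49.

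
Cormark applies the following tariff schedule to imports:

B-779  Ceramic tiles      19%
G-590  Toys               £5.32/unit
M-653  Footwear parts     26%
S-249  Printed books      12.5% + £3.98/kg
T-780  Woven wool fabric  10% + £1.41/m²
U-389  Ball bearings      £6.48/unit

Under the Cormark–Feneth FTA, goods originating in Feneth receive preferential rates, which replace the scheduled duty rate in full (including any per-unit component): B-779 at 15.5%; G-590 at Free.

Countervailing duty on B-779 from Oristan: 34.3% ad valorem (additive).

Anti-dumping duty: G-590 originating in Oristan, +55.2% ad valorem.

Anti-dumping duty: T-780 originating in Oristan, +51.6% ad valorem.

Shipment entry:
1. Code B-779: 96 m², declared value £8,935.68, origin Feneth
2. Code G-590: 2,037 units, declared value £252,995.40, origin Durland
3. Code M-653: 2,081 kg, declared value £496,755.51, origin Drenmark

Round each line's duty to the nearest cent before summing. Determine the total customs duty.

Line 1 (B-779, Feneth, 96 m², £8,935.68):
Base rate for B-779 is 19%.
Origin Feneth qualifies under the Cormark–Feneth agreement and B-779 is covered: preferential rate 15.5% applies instead.
The additional-duty order on B-779 targets Oristan, not Feneth; it does not apply.
Duty = £8,935.68 × 15.5% = £1,385.03.
Line 2 (G-590, Durland, 2,037 units, £252,995.40):
Base rate for G-590 is £5.32/unit.
G-590 has an FTA preferential rate, but origin Durland is not Feneth; base rate stands.
The additional-duty order on G-590 targets Oristan, not Durland; it does not apply.
Duty = 2,037 × £5.32 = £10,836.84.
Line 3 (M-653, Drenmark, 2,081 kg, £496,755.51):
Base rate for M-653 is 26%.
Duty = £496,755.51 × 26% = £129,156.43.
Total = £1,385.03 + £10,836.84 + £129,156.43 = £141,378.30.

£141,378.30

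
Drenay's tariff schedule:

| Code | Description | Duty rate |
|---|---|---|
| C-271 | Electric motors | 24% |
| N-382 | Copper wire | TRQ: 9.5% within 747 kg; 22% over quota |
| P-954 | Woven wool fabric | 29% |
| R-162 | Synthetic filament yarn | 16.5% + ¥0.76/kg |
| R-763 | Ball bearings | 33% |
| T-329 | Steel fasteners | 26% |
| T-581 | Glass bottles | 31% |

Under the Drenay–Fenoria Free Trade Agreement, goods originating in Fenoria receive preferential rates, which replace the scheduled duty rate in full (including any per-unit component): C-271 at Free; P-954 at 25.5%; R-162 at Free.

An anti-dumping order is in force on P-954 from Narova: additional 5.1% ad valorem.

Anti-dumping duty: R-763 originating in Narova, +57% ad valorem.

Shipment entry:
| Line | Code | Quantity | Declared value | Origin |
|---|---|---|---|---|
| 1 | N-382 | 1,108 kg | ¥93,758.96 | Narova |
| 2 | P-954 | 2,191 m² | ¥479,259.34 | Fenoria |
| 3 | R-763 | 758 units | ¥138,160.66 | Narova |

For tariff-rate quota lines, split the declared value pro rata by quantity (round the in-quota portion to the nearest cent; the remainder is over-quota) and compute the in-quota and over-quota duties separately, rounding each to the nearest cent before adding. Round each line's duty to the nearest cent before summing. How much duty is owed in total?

Line 1 (N-382, Narova, 1,108 kg, ¥93,758.96):
Code N-382 is under a tariff-rate quota (threshold 747 kg). In-quota: 747 kg at 9.5%; over-quota: 361 kg at 22%.
Pro-rata value split: in-quota = ¥93,758.96 × 747/1,108 = ¥63,211.14; over-quota = ¥93,758.96 − ¥63,211.14 = ¥30,547.82.
In-quota duty = ¥63,211.14 × 9.5% = ¥6,005.06. Over-quota duty = ¥30,547.82 × 22% = ¥6,720.52.
Line duty = ¥6,005.06 + ¥6,720.52 = ¥12,725.58.
Line 2 (P-954, Fenoria, 2,191 m², ¥479,259.34):
Base rate for P-954 is 29%.
Origin Fenoria qualifies under the Drenay–Fenoria agreement and P-954 is covered: preferential rate 25.5% applies instead.
The additional-duty order on P-954 targets Narova, not Fenoria; it does not apply.
Duty = ¥479,259.34 × 25.5% = ¥122,211.13.
Line 3 (R-763, Narova, 758 units, ¥138,160.66):
Base rate for R-763 is 33%.
Additional duty on R-763 from Narova: +57%. Applied ad valorem rate: 33% + 57% = 90%.
Duty = ¥138,160.66 × 90% = ¥124,344.59.
Total = ¥12,725.58 + ¥122,211.13 + ¥124,344.59 = ¥259,281.30.

¥259,281.30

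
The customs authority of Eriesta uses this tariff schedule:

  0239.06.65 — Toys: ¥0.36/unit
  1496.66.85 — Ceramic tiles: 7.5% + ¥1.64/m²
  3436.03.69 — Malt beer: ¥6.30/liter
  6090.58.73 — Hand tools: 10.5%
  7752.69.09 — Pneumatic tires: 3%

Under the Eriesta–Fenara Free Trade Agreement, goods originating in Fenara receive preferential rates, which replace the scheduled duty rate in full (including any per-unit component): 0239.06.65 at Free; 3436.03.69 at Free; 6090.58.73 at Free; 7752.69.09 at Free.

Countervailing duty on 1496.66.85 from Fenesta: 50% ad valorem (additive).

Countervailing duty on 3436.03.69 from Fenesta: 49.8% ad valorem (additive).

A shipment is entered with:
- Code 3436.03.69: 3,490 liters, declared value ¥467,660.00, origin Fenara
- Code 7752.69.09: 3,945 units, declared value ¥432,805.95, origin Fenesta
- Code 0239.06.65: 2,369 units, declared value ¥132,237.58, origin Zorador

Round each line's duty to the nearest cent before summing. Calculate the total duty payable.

Line 1 (3436.03.69, Fenara, 3,490 liters, ¥467,660.00):
Base rate for 3436.03.69 is ¥6.30/liter.
Origin Fenara qualifies under the Eriesta–Fenara agreement and 3436.03.69 is covered: preferential rate Free applies instead.
The additional-duty order on 3436.03.69 targets Fenesta, not Fenara; it does not apply.
Duty = ¥467,660.00 × 0% = ¥0.00.
Line 2 (7752.69.09, Fenesta, 3,945 units, ¥432,805.95):
Base rate for 7752.69.09 is 3%.
7752.69.09 has an FTA preferential rate, but origin Fenesta is not Fenara; base rate stands.
Duty = ¥432,805.95 × 3% = ¥12,984.18.
Line 3 (0239.06.65, Zorador, 2,369 units, ¥132,237.58):
Base rate for 0239.06.65 is ¥0.36/unit.
0239.06.65 has an FTA preferential rate, but origin Zorador is not Fenara; base rate stands.
Duty = 2,369 × ¥0.36 = ¥852.84.
Total = ¥0.00 + ¥12,984.18 + ¥852.84 = ¥13,837.02.

¥13,837.02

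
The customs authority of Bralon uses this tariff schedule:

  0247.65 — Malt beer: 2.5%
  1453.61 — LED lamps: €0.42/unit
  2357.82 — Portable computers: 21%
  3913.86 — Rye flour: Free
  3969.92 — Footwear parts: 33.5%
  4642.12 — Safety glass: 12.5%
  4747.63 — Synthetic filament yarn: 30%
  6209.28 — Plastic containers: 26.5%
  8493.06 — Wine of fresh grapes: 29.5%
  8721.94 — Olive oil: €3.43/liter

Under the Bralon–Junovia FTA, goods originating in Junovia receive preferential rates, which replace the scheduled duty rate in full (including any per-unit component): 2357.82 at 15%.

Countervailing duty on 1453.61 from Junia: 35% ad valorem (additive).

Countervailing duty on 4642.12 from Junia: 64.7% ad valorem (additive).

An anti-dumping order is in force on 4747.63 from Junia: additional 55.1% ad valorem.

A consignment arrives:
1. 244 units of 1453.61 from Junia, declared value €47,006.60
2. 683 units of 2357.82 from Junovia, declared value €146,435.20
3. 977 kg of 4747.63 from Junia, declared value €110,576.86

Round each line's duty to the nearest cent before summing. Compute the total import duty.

€132,620.98

Line 1 (1453.61, Junia, 244 units, €47,006.60):
Base rate for 1453.61 is €0.42/unit.
Additional duty on 1453.61 from Junia: +35% ad valorem. Applied ad valorem rate = 35%.
Duty = €47,006.60 × 35% + 244 × €0.42 = €16,554.79.
Line 2 (2357.82, Junovia, 683 units, €146,435.20):
Base rate for 2357.82 is 21%.
Origin Junovia qualifies under the Bralon–Junovia agreement and 2357.82 is covered: preferential rate 15% applies instead.
Duty = €146,435.20 × 15% = €21,965.28.
Line 3 (4747.63, Junia, 977 kg, €110,576.86):
Base rate for 4747.63 is 30%.
Additional duty on 4747.63 from Junia: +55.1%. Applied ad valorem rate: 30% + 55.1% = 85.1%.
Duty = €110,576.86 × 85.1% = €94,100.91.
Total = €16,554.79 + €21,965.28 + €94,100.91 = €132,620.98.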